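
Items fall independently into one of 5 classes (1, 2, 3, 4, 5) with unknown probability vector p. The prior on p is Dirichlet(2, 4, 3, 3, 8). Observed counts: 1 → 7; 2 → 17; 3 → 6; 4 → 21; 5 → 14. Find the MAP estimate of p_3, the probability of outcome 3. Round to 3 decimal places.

MAP estimate: 0.100

The posterior is Dirichlet(αᵢ + nᵢ) = Dirichlet(9, 21, 9, 24, 22).
For a Dirichlet(a₁,…,a_K) with all aᵢ > 1, the mode has j-th component (aⱼ − 1)/(Σaᵢ − K).
Here Σaᵢ = 85 and K = 5, so p_3 = (9 − 1)/(85 − 5) = 8/80 ≈ 0.100.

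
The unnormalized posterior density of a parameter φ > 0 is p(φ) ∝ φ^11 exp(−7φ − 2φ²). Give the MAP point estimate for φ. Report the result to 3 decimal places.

ℓ'(φ) = 11/φ − 7 − 4φ. Setting this to zero and multiplying by φ: 4φ² + 7φ − 11 = 0.
φ = (−7 + √(7² + 4·4·11)) / (2·4) = (−7 + √225) / 8 = (−7 + 15)/8 = 1.
ℓ''(φ) = −11/φ² − 4 < 0, confirming a maximum.

φ̂_MAP = 1.000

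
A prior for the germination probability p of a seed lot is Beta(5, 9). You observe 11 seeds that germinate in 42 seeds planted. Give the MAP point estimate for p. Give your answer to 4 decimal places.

Prior: Beta(5, 9).
Data: 11 successes in 42 trials. The binomial likelihood contributes p^11(1−p)^31, so the posterior is Beta(5+11, 9+31) = Beta(16, 40).
For Beta(a, b) with a, b > 1 the mode is (a−1)/(a+b−2) = 15/54 ≈ 0.2778.

p̂_MAP = 0.2778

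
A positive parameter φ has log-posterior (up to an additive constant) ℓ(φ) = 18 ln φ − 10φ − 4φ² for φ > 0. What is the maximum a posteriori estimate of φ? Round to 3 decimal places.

φ̂_MAP = 1.000

ℓ'(φ) = 18/φ − 10 − 8φ. Setting this to zero and multiplying by φ: 8φ² + 10φ − 18 = 0.
φ = (−10 + √(10² + 4·8·18)) / (2·8) = (−10 + √676) / 16 = (−10 + 26)/16 = 1.
ℓ''(φ) = −18/φ² − 8 < 0, confirming a maximum.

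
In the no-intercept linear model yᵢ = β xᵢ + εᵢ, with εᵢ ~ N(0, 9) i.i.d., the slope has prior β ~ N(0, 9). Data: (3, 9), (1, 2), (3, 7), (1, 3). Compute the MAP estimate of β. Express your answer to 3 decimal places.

log p(β | y) = −Σ(yᵢ − βxᵢ)²/(2·9) − β²/(2·9) + const.
Setting the derivative to zero: Σxᵢ(yᵢ − βxᵢ)/9 − β/9 = 0, so β = Σxᵢyᵢ / (Σxᵢ² + σ²/τ²).
Σxᵢyᵢ = 3·9 + 1·2 + 3·7 + 1·3 = 53; Σxᵢ² = 20; σ²/τ² = 1.
β̂_MAP = 53 / (20 + 1) = 53/21 ≈ 2.524.

β̂_MAP = 2.524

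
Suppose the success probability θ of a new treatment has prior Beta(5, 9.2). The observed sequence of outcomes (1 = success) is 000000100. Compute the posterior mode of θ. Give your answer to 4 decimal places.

θ̂_MAP = 0.2358

Prior: Beta(5, 9.2).
Data: 1 success in 9 trials (from the sequence). The binomial likelihood contributes θ(1−θ)^8, so the posterior is Beta(5+1, 9.2+8) = Beta(6, 17.2).
For Beta(a, b) with a, b > 1 the mode is (a−1)/(a+b−2) = 5/21.2 ≈ 0.2358.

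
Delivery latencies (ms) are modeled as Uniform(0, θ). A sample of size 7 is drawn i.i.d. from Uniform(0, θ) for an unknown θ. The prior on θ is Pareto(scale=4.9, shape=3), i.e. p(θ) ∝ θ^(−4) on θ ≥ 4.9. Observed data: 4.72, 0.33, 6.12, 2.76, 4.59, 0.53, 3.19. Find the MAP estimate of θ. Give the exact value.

θ̂_MAP = 6.12

The Uniform(0, θ) likelihood is θ^(−n) for θ ≥ max(xᵢ), zero otherwise. Here max(xᵢ) = 6.12.
Posterior ∝ θ^(−4) · θ^(−7) = θ^(−11) on θ ≥ max(4.9, 6.12) = 6.12.
This density is strictly decreasing in θ, so the posterior mode lies at the lower boundary of the support.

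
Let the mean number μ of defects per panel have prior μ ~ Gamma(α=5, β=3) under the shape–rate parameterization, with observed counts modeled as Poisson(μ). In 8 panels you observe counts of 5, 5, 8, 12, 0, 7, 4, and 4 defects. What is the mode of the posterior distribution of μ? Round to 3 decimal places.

Σxᵢ = 5+5+8+12+0+7+4+4 = 45, with n = 8.
Posterior ∝ μ^4e^(−3μ) · μ^45e^(−8μ) = μ^49e^(−11μ), i.e. Gamma(shape=50, rate=11).
The mode of a Gamma(a, b) with a ≥ 1 (shape–rate) is (a−1)/b = 49/11 ≈ 4.455.

μ̂_MAP = 4.455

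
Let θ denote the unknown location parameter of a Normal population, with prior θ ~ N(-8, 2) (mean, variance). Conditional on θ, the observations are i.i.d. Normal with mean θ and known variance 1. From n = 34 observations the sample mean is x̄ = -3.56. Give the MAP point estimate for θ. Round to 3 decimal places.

n = 34, x̄ = -3.56.
For a Normal prior and Normal likelihood with known variance, the posterior is Normal; its mode equals its mean, the precision-weighted average.
Prior precision 1/σ₀² = 1/2 = 0.5; data precision n/σ² = 34/1 = 34.
θ̂ = (0.5·(-8) + 34·(-3.56)) / (0.5 + 34) = (-125.04)/34.5 = -2084/575 ≈ -3.624.

θ̂_MAP = -3.624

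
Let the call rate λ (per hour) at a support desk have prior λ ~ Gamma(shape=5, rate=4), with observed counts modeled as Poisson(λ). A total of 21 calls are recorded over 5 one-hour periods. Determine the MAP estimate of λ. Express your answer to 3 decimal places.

Σxᵢ = 21, n = 5.
Posterior ∝ λ^4e^(−4λ) · λ^21e^(−5λ) = λ^25e^(−9λ), i.e. Gamma(shape=26, rate=9).
The mode of a Gamma(a, b) with a ≥ 1 (shape–rate) is (a−1)/b = 25/9 ≈ 2.778.

λ̂_MAP = 2.778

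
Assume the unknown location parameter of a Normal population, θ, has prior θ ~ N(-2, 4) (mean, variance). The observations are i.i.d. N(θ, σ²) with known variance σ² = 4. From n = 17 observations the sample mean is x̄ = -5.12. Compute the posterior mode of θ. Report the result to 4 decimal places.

θ̂_MAP = -4.9467

n = 17, x̄ = -5.12.
For a Normal prior and Normal likelihood with known variance, the posterior is Normal; its mode equals its mean, the precision-weighted average.
Prior precision 1/σ₀² = 1/4 = 0.25; data precision n/σ² = 17/4 = 4.25.
θ̂ = (0.25·(-2) + 4.25·(-5.12)) / (0.25 + 4.25) = (-22.26)/4.5 = -371/75 ≈ -4.9467.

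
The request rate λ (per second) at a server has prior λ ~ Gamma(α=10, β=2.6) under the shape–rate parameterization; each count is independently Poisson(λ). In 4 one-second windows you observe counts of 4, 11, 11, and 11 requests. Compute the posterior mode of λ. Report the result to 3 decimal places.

Σxᵢ = 4+11+11+11 = 37, with n = 4.
Posterior ∝ λ^9e^(−2.6λ) · λ^37e^(−4λ) = λ^46e^(−6.6λ), i.e. Gamma(shape=47, rate=6.6).
The mode of a Gamma(a, b) with a ≥ 1 (shape–rate) is (a−1)/b = 46/6.6 ≈ 6.970.

λ̂_MAP = 6.970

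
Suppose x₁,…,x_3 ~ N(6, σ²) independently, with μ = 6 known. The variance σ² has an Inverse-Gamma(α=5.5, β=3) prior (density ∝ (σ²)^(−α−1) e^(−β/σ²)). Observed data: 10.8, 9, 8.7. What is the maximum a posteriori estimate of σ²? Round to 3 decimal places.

σ̂²_MAP = 2.833

Sum of squared deviations about the known mean: SS = (10.8−6)² + (9−6)² + (8.7−6)² = 39.33.
The Normal likelihood contributes (σ²)^(−n/2) exp(−SS/(2σ²)), so the posterior is Inverse-Gamma(α + n/2, β + SS/2) = Inverse-Gamma(7, 22.665).
The mode of Inverse-Gamma(a, b) is b/(a+1) = 22.665/8 ≈ 2.833.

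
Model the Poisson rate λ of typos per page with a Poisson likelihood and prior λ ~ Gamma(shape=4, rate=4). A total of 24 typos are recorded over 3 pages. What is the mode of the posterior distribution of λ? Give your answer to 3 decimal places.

λ̂_MAP = 3.857

Σxᵢ = 24, n = 3.
Posterior ∝ λ^3e^(−4λ) · λ^24e^(−3λ) = λ^27e^(−7λ), i.e. Gamma(shape=28, rate=7).
The mode of a Gamma(a, b) with a ≥ 1 (shape–rate) is (a−1)/b = 27/7 ≈ 3.857.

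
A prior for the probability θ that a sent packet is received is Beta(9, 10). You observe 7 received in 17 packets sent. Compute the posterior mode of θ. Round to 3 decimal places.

θ̂_MAP = 0.441

Prior: Beta(9, 10).
Data: 7 successes in 17 trials. The binomial likelihood contributes θ^7(1−θ)^10, so the posterior is Beta(9+7, 10+10) = Beta(16, 20).
For Beta(a, b) with a, b > 1 the mode is (a−1)/(a+b−2) = 15/34 ≈ 0.441.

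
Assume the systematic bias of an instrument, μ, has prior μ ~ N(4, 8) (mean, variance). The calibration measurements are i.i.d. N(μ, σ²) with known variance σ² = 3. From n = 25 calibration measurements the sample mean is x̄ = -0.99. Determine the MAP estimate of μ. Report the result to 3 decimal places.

n = 25, x̄ = -0.99.
For a Normal prior and Normal likelihood with known variance, the posterior is Normal; its mode equals its mean, the precision-weighted average.
Prior precision 1/σ₀² = 1/8 = 0.125; data precision n/σ² = 25/3.
μ̂ = (0.125·4 + (25/3)·(-0.99)) / (0.125 + 25/3) = (-7.75)/(203/24) = -186/203 ≈ -0.916.

μ̂_MAP = -0.916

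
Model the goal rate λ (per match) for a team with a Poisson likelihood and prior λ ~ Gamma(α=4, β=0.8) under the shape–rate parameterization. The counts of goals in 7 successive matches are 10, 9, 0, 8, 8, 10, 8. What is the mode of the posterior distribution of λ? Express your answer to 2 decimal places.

Σxᵢ = 10+9+0+8+8+10+8 = 53, with n = 7.
Posterior ∝ λ^3e^(−0.8λ) · λ^53e^(−7λ) = λ^56e^(−7.8λ), i.e. Gamma(shape=57, rate=7.8).
The mode of a Gamma(a, b) with a ≥ 1 (shape–rate) is (a−1)/b = 56/7.8 ≈ 7.18.

λ̂_MAP = 7.18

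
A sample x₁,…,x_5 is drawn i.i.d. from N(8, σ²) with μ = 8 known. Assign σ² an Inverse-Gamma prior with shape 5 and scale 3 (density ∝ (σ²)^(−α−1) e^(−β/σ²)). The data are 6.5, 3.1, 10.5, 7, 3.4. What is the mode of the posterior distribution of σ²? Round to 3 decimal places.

σ̂²_MAP = 3.569

Sum of squared deviations about the known mean: SS = (6.5−8)² + (3.1−8)² + (10.5−8)² + (7−8)² + (3.4−8)² = 54.67.
The Normal likelihood contributes (σ²)^(−n/2) exp(−SS/(2σ²)), so the posterior is Inverse-Gamma(α + n/2, β + SS/2) = Inverse-Gamma(7.5, 30.335).
The mode of Inverse-Gamma(a, b) is b/(a+1) = 30.335/8.5 ≈ 3.569.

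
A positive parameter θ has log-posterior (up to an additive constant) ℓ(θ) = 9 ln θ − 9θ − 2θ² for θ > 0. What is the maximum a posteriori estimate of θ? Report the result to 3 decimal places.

θ̂_MAP = 0.750

ℓ'(θ) = 9/θ − 9 − 4θ. Setting this to zero and multiplying by θ: 4θ² + 9θ − 9 = 0.
θ = (−9 + √(9² + 4·4·9)) / (2·4) = (−9 + √225) / 8 = (−9 + 15)/8 = 3/4.
ℓ''(θ) = −9/θ² − 4 < 0, confirming a maximum.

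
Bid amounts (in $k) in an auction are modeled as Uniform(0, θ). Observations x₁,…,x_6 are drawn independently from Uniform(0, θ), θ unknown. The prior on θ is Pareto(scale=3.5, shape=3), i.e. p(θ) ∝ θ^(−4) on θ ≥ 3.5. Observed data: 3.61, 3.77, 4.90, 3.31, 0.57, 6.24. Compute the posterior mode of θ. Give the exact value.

The Uniform(0, θ) likelihood is θ^(−n) for θ ≥ max(xᵢ), zero otherwise. Here max(xᵢ) = 6.24.
Posterior ∝ θ^(−4) · θ^(−6) = θ^(−10) on θ ≥ max(3.5, 6.24) = 6.24.
This density is strictly decreasing in θ, so the posterior mode lies at the lower boundary of the support.

θ̂_MAP = 6.24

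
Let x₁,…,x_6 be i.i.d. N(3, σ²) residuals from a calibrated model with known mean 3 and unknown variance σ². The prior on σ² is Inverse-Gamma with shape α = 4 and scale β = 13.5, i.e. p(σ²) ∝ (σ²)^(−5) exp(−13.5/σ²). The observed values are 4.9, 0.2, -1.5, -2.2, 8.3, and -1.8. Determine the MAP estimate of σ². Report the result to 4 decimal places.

σ̂²_MAP = 8.5544

Sum of squared deviations about the known mean: SS = (4.9−3)² + (0.2−3)² + (-1.5−3)² + (-2.2−3)² + (8.3−3)² + (-1.8−3)² = 109.87.
The Normal likelihood contributes (σ²)^(−n/2) exp(−SS/(2σ²)), so the posterior is Inverse-Gamma(α + n/2, β + SS/2) = Inverse-Gamma(7, 68.435).
The mode of Inverse-Gamma(a, b) is b/(a+1) = 68.435/8 ≈ 8.5544.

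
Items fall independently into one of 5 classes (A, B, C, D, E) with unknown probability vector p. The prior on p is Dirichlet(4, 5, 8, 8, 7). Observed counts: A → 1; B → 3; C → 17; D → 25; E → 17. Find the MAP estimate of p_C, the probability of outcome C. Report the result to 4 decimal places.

MAP estimate of p_C = 0.2667

The posterior is Dirichlet(αᵢ + nᵢ) = Dirichlet(5, 8, 25, 33, 24).
For a Dirichlet(a₁,…,a_K) with all aᵢ > 1, the mode has j-th component (aⱼ − 1)/(Σaᵢ − K).
Here Σaᵢ = 95 and K = 5, so p_C = (25 − 1)/(95 − 5) = 24/90 ≈ 0.2667.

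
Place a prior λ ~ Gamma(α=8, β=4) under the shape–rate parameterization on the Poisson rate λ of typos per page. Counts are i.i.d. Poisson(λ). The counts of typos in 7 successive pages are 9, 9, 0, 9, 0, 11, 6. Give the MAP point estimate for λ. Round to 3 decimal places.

λ̂_MAP = 4.636

Σxᵢ = 9+9+0+9+0+11+6 = 44, with n = 7.
Posterior ∝ λ^7e^(−4λ) · λ^44e^(−7λ) = λ^51e^(−11λ), i.e. Gamma(shape=52, rate=11).
The mode of a Gamma(a, b) with a ≥ 1 (shape–rate) is (a−1)/b = 51/11 ≈ 4.636.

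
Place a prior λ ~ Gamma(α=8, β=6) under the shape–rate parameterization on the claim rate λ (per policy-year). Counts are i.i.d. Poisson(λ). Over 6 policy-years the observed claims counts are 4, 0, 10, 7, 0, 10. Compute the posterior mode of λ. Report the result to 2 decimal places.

Σxᵢ = 4+0+10+7+0+10 = 31, with n = 6.
Posterior ∝ λ^7e^(−6λ) · λ^31e^(−6λ) = λ^38e^(−12λ), i.e. Gamma(shape=39, rate=12).
The mode of a Gamma(a, b) with a ≥ 1 (shape–rate) is (a−1)/b = 38/12 ≈ 3.17.

λ̂_MAP = 3.17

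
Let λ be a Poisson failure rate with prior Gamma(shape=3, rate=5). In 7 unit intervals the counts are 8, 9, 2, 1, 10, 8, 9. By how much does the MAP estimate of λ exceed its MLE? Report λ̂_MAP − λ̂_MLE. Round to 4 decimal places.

Σxᵢ = 47. Posterior is Gamma(50, 12); MAP = (50−1)/12 = 49/12 ≈ 4.08333.
MLE = x̄ = 47/7 ≈ 6.71429.
Difference = 49/12 − 47/7 = -221/84 ≈ -2.6310.

MAP − MLE = -2.6310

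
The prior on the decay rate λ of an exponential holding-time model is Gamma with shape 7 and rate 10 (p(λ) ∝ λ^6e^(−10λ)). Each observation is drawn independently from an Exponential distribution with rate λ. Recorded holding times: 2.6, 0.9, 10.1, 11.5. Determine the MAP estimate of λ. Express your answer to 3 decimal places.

λ̂_MAP = 0.285

The Exponential(rate=λ) likelihood is ∝ λ^n e^(−λΣtᵢ). Here n = 4 and Σtᵢ = 2.6 + 0.9 + 10.1 + 11.5 = 25.1.
Posterior ∝ λ^6e^(−10λ) · λ^4e^(−25.1λ) = λ^10e^(−35.1λ), i.e. Gamma(11, 35.1).
Mode = (a−1)/b = 10/35.1 ≈ 0.285.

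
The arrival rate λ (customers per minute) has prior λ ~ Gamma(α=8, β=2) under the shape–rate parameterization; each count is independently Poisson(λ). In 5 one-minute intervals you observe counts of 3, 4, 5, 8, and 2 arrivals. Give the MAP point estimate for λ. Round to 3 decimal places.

λ̂_MAP = 4.143

Σxᵢ = 3+4+5+8+2 = 22, with n = 5.
Posterior ∝ λ^7e^(−2λ) · λ^22e^(−5λ) = λ^29e^(−7λ), i.e. Gamma(shape=30, rate=7).
The mode of a Gamma(a, b) with a ≥ 1 (shape–rate) is (a−1)/b = 29/7 ≈ 4.143.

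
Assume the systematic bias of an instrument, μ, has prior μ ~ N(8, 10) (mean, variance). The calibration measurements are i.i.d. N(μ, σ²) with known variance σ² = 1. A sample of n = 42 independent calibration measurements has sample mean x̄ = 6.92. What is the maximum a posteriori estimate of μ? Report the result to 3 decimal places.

μ̂_MAP = 6.923

n = 42, x̄ = 6.92.
For a Normal prior and Normal likelihood with known variance, the posterior is Normal; its mode equals its mean, the precision-weighted average.
Prior precision 1/σ₀² = 1/10 = 0.1; data precision n/σ² = 42/1 = 42.
μ̂ = (0.1·8 + 42·6.92) / (0.1 + 42) = 291.44/42.1 = 14572/2105 ≈ 6.923.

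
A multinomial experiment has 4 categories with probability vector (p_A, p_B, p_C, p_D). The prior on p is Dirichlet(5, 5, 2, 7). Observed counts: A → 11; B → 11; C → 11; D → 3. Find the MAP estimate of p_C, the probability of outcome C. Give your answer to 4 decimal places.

The posterior is Dirichlet(αᵢ + nᵢ) = Dirichlet(16, 16, 13, 10).
For a Dirichlet(a₁,…,a_K) with all aᵢ > 1, the mode has j-th component (aⱼ − 1)/(Σaᵢ − K).
Here Σaᵢ = 55 and K = 4, so p_C = (13 − 1)/(55 − 4) = 12/51 ≈ 0.2353.

MAP estimate of p_C = 0.2353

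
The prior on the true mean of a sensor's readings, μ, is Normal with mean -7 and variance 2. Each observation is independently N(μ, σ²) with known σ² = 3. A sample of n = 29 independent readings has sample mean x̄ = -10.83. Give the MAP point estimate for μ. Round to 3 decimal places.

μ̂_MAP = -10.642

n = 29, x̄ = -10.83.
For a Normal prior and Normal likelihood with known variance, the posterior is Normal; its mode equals its mean, the precision-weighted average.
Prior precision 1/σ₀² = 1/2 = 0.5; data precision n/σ² = 29/3.
μ̂ = (0.5·(-7) + (29/3)·(-10.83)) / (0.5 + 29/3) = (-108.19)/(61/6) = -32457/3050 ≈ -10.642.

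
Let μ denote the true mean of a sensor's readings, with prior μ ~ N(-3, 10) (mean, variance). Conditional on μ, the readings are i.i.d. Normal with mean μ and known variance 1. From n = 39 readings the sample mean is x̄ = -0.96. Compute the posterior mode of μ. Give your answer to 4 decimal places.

μ̂_MAP = -0.9652

n = 39, x̄ = -0.96.
For a Normal prior and Normal likelihood with known variance, the posterior is Normal; its mode equals its mean, the precision-weighted average.
Prior precision 1/σ₀² = 1/10 = 0.1; data precision n/σ² = 39/1 = 39.
μ̂ = (0.1·(-3) + 39·(-0.96)) / (0.1 + 39) = (-37.74)/39.1 = -111/115 ≈ -0.9652.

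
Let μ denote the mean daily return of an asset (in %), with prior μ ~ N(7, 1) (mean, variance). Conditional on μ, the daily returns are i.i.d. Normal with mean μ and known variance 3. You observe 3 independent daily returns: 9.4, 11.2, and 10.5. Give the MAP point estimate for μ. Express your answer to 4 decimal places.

μ̂_MAP = 8.6833

n = 3; x̄ = (9.4 + 11.2 + 10.5)/3 = 31.1/3 = 311/30 ≈ 10.3667.
For a Normal prior and Normal likelihood with known variance, the posterior is Normal; its mode equals its mean, the precision-weighted average.
Prior precision 1/σ₀² = 1/1 = 1; data precision n/σ² = 3/3 = 1.
μ̂ = (1·7 + 1·(311/30)) / (1 + 1) = (521/30)/2 = 521/60 ≈ 8.6833.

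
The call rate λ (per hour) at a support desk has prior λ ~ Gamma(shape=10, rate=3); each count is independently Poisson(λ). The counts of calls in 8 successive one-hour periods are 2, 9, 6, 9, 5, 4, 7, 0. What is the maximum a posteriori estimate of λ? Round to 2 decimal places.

Σxᵢ = 2+9+6+9+5+4+7+0 = 42, with n = 8.
Posterior ∝ λ^9e^(−3λ) · λ^42e^(−8λ) = λ^51e^(−11λ), i.e. Gamma(shape=52, rate=11).
The mode of a Gamma(a, b) with a ≥ 1 (shape–rate) is (a−1)/b = 51/11 ≈ 4.64.

λ̂_MAP = 4.64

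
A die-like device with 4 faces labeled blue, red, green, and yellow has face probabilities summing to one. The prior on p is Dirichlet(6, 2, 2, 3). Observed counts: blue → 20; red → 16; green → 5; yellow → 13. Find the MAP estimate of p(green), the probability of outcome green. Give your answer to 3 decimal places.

MAP estimate of p(green) = 0.095

The posterior is Dirichlet(αᵢ + nᵢ) = Dirichlet(26, 18, 7, 16).
For a Dirichlet(a₁,…,a_K) with all aᵢ > 1, the mode has j-th component (aⱼ − 1)/(Σaᵢ − K).
Here Σaᵢ = 67 and K = 4, so p(green) = (7 − 1)/(67 − 4) = 6/63 ≈ 0.095.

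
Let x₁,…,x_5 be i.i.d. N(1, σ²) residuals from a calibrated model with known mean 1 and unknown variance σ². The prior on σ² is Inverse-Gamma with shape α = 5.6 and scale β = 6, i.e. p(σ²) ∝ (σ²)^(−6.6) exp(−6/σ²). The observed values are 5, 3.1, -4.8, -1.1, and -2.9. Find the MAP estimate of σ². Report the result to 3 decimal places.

Sum of squared deviations about the known mean: SS = (5−1)² + (3.1−1)² + (-4.8−1)² + (-1.1−1)² + (-2.9−1)² = 73.67.
The Normal likelihood contributes (σ²)^(−n/2) exp(−SS/(2σ²)), so the posterior is Inverse-Gamma(α + n/2, β + SS/2) = Inverse-Gamma(8.1, 42.835).
The mode of Inverse-Gamma(a, b) is b/(a+1) = 42.835/9.1 ≈ 4.707.

σ̂²_MAP = 4.707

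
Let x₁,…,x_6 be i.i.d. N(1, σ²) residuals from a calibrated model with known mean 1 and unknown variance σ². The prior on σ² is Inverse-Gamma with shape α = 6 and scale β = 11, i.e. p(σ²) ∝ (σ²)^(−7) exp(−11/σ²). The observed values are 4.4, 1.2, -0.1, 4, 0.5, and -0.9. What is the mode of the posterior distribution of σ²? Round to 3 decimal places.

σ̂²_MAP = 2.384

Sum of squared deviations about the known mean: SS = (4.4−1)² + (1.2−1)² + (-0.1−1)² + (4−1)² + (0.5−1)² + (-0.9−1)² = 25.67.
The Normal likelihood contributes (σ²)^(−n/2) exp(−SS/(2σ²)), so the posterior is Inverse-Gamma(α + n/2, β + SS/2) = Inverse-Gamma(9, 23.835).
The mode of Inverse-Gamma(a, b) is b/(a+1) = 23.835/10 ≈ 2.384.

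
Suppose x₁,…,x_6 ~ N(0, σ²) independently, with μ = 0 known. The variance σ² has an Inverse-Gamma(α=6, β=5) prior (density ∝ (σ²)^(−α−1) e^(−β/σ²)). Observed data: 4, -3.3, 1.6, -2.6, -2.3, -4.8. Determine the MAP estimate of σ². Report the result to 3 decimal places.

Sum of squared deviations about the known mean: SS = (4−0)² + (-3.3−0)² + (1.6−0)² + (-2.6−0)² + (-2.3−0)² + (-4.8−0)² = 64.54.
The Normal likelihood contributes (σ²)^(−n/2) exp(−SS/(2σ²)), so the posterior is Inverse-Gamma(α + n/2, β + SS/2) = Inverse-Gamma(9, 37.27).
The mode of Inverse-Gamma(a, b) is b/(a+1) = 37.27/10 ≈ 3.727.

σ̂²_MAP = 3.727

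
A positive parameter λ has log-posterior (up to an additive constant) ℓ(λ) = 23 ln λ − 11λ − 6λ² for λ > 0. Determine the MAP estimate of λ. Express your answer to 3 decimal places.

ℓ'(λ) = 23/λ − 11 − 12λ. Setting this to zero and multiplying by λ: 12λ² + 11λ − 23 = 0.
λ = (−11 + √(11² + 4·12·23)) / (2·12) = (−11 + √1225) / 24 = (−11 + 35)/24 = 1.
ℓ''(λ) = −23/λ² − 12 < 0, confirming a maximum.

λ̂_MAP = 1.000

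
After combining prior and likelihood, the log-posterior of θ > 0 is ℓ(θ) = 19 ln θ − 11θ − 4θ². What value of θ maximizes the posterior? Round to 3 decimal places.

θ̂_MAP = 1.000

ℓ'(θ) = 19/θ − 11 − 8θ. Setting this to zero and multiplying by θ: 8θ² + 11θ − 19 = 0.
θ = (−11 + √(11² + 4·8·19)) / (2·8) = (−11 + √729) / 16 = (−11 + 27)/16 = 1.
ℓ''(θ) = −19/θ² − 8 < 0, confirming a maximum.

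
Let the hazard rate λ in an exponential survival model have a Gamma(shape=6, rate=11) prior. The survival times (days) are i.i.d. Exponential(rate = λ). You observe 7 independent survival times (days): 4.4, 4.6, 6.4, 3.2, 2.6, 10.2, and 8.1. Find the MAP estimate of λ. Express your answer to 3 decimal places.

λ̂_MAP = 0.238

The Exponential(rate=λ) likelihood is ∝ λ^n e^(−λΣtᵢ). Here n = 7 and Σtᵢ = 4.4 + 4.6 + 6.4 + 3.2 + 2.6 + 10.2 + 8.1 = 39.5.
Posterior ∝ λ^5e^(−11λ) · λ^7e^(−39.5λ) = λ^12e^(−50.5λ), i.e. Gamma(13, 50.5).
Mode = (a−1)/b = 12/50.5 ≈ 0.238.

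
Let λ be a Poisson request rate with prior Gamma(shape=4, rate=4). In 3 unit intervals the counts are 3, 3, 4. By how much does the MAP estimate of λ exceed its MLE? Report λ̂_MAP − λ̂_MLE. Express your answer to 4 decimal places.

MAP − MLE = -1.4762

Σxᵢ = 10. Posterior is Gamma(14, 7); MAP = (14−1)/7 = 13/7 ≈ 1.85714.
MLE = x̄ = 10/3 ≈ 3.33333.
Difference = 13/7 − 10/3 = -31/21 ≈ -1.4762.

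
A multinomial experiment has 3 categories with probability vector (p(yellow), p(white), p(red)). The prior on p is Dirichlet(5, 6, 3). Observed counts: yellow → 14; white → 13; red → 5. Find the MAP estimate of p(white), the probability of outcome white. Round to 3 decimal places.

MAP estimate of p(white) = 0.419

The posterior is Dirichlet(αᵢ + nᵢ) = Dirichlet(19, 19, 8).
For a Dirichlet(a₁,…,a_K) with all aᵢ > 1, the mode has j-th component (aⱼ − 1)/(Σaᵢ − K).
Here Σaᵢ = 46 and K = 3, so p(white) = (19 − 1)/(46 − 3) = 18/43 ≈ 0.419.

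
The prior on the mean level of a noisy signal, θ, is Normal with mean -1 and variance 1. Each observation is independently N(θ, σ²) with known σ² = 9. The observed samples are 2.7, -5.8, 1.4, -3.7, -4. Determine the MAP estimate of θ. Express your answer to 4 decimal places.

n = 5; x̄ = (2.7 + (-5.8) + 1.4 + (-3.7) + (-4))/5 = -9.4/5 = -1.88.
For a Normal prior and Normal likelihood with known variance, the posterior is Normal; its mode equals its mean, the precision-weighted average.
Prior precision 1/σ₀² = 1/1 = 1; data precision n/σ² = 5/9.
θ̂ = (1·(-1) + (5/9)·(-1.88)) / (1 + 5/9) = (-92/45)/(14/9) = -46/35 ≈ -1.3143.

θ̂_MAP = -1.3143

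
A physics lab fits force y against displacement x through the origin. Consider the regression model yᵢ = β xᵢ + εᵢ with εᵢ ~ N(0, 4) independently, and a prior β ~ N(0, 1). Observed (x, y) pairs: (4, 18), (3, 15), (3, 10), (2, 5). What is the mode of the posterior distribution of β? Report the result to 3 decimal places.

log p(β | y) = −Σ(yᵢ − βxᵢ)²/(2·4) − β²/(2·1) + const.
Setting the derivative to zero: Σxᵢ(yᵢ − βxᵢ)/4 − β/1 = 0, so β = Σxᵢyᵢ / (Σxᵢ² + σ²/τ²).
Σxᵢyᵢ = 4·18 + 3·15 + 3·10 + 2·5 = 157; Σxᵢ² = 38; σ²/τ² = 4.
β̂_MAP = 157 / (38 + 4) = 157/42 ≈ 3.738.

β̂_MAP = 3.738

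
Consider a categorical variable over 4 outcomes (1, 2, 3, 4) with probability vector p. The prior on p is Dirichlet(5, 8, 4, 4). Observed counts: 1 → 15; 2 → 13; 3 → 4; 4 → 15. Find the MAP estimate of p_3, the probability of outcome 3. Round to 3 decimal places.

The posterior is Dirichlet(αᵢ + nᵢ) = Dirichlet(20, 21, 8, 19).
For a Dirichlet(a₁,…,a_K) with all aᵢ > 1, the mode has j-th component (aⱼ − 1)/(Σaᵢ − K).
Here Σaᵢ = 68 and K = 4, so p_3 = (8 − 1)/(68 − 4) = 7/64 ≈ 0.109.

MAP estimate: 0.109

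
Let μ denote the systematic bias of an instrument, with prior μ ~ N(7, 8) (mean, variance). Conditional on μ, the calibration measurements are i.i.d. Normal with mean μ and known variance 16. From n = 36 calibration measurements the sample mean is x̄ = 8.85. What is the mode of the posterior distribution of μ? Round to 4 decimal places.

μ̂_MAP = 8.7526

n = 36, x̄ = 8.85.
For a Normal prior and Normal likelihood with known variance, the posterior is Normal; its mode equals its mean, the precision-weighted average.
Prior precision 1/σ₀² = 1/8 = 0.125; data precision n/σ² = 36/16 = 2.25.
μ̂ = (0.125·7 + 2.25·8.85) / (0.125 + 2.25) = 20.7875/2.375 = 1663/190 ≈ 8.7526.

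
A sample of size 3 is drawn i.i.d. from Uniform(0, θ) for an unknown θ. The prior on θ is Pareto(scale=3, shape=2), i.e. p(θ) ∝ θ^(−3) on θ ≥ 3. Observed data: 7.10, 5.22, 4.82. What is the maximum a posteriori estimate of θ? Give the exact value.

θ̂_MAP = 7.10

The Uniform(0, θ) likelihood is θ^(−n) for θ ≥ max(xᵢ), zero otherwise. Here max(xᵢ) = 7.10.
Posterior ∝ θ^(−3) · θ^(−3) = θ^(−6) on θ ≥ max(3, 7.10) = 7.10.
This density is strictly decreasing in θ, so the posterior mode lies at the lower boundary of the support.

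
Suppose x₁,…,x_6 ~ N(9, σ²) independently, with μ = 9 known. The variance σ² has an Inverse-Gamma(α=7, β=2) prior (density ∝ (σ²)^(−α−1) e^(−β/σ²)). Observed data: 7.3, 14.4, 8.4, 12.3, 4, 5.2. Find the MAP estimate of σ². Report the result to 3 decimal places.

σ̂²_MAP = 3.943

Sum of squared deviations about the known mean: SS = (7.3−9)² + (14.4−9)² + (8.4−9)² + (12.3−9)² + (4−9)² + (5.2−9)² = 82.74.
The Normal likelihood contributes (σ²)^(−n/2) exp(−SS/(2σ²)), so the posterior is Inverse-Gamma(α + n/2, β + SS/2) = Inverse-Gamma(10, 43.37).
The mode of Inverse-Gamma(a, b) is b/(a+1) = 43.37/11 ≈ 3.943.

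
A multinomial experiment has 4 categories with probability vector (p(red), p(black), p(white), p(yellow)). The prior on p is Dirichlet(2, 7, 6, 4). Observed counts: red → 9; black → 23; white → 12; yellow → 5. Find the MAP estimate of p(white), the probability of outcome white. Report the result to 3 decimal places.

MAP estimate of p(white) = 0.266

The posterior is Dirichlet(αᵢ + nᵢ) = Dirichlet(11, 30, 18, 9).
For a Dirichlet(a₁,…,a_K) with all aᵢ > 1, the mode has j-th component (aⱼ − 1)/(Σaᵢ − K).
Here Σaᵢ = 68 and K = 4, so p(white) = (18 − 1)/(68 − 4) = 17/64 ≈ 0.266.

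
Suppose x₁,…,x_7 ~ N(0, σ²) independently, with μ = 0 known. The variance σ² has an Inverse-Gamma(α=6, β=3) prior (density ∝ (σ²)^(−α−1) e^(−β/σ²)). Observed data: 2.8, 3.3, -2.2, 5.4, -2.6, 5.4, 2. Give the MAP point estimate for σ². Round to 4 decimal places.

Sum of squared deviations about the known mean: SS = (2.8−0)² + (3.3−0)² + (-2.2−0)² + (5.4−0)² + (-2.6−0)² + (5.4−0)² + (2−0)² = 92.65.
The Normal likelihood contributes (σ²)^(−n/2) exp(−SS/(2σ²)), so the posterior is Inverse-Gamma(α + n/2, β + SS/2) = Inverse-Gamma(9.5, 49.325).
The mode of Inverse-Gamma(a, b) is b/(a+1) = 49.325/10.5 ≈ 4.6976.

σ̂²_MAP = 4.6976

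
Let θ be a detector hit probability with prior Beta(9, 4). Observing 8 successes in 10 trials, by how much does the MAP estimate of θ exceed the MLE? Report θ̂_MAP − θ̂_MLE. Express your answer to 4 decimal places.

MAP − MLE = -0.0381

Posterior is Beta(17, 6); MAP = (17−1)/(23−2) = 16/21 ≈ 0.76190.
MLE ignores the prior: θ̂_MLE = k/n = 8/10 ≈ 0.80000.
Difference = 16/21 − 8/10 = -4/105 ≈ -0.0381.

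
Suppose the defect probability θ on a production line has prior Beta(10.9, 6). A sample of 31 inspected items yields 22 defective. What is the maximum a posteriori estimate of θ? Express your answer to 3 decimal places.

θ̂_MAP = 0.695

Prior: Beta(10.9, 6).
Data: 22 successes in 31 trials. The binomial likelihood contributes θ^22(1−θ)^9, so the posterior is Beta(10.9+22, 6+9) = Beta(32.9, 15).
For Beta(a, b) with a, b > 1 the mode is (a−1)/(a+b−2) = 31.9/45.9 ≈ 0.695.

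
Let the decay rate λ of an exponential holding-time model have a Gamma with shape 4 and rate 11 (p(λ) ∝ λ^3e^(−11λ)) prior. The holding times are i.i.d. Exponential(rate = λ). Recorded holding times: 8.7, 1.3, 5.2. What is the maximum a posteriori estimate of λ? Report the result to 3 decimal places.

λ̂_MAP = 0.229

The Exponential(rate=λ) likelihood is ∝ λ^n e^(−λΣtᵢ). Here n = 3 and Σtᵢ = 8.7 + 1.3 + 5.2 = 15.2.
Posterior ∝ λ^3e^(−11λ) · λ^3e^(−15.2λ) = λ^6e^(−26.2λ), i.e. Gamma(7, 26.2).
Mode = (a−1)/b = 6/26.2 ≈ 0.229.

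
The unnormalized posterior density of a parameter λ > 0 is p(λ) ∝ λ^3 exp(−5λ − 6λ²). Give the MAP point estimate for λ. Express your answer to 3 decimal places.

ℓ'(λ) = 3/λ − 5 − 12λ. Setting this to zero and multiplying by λ: 12λ² + 5λ − 3 = 0.
λ = (−5 + √(5² + 4·12·3)) / (2·12) = (−5 + √169) / 24 = (−5 + 13)/24 = 1/3.
ℓ''(λ) = −3/λ² − 12 < 0, confirming a maximum.

λ̂_MAP = 0.333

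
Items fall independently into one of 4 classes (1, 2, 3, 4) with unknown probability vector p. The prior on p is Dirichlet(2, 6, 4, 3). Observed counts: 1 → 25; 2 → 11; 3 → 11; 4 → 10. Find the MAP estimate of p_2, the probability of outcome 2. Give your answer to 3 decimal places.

MAP estimate: 0.235

The posterior is Dirichlet(αᵢ + nᵢ) = Dirichlet(27, 17, 15, 13).
For a Dirichlet(a₁,…,a_K) with all aᵢ > 1, the mode has j-th component (aⱼ − 1)/(Σaᵢ − K).
Here Σaᵢ = 72 and K = 4, so p_2 = (17 − 1)/(72 − 4) = 16/68 ≈ 0.235.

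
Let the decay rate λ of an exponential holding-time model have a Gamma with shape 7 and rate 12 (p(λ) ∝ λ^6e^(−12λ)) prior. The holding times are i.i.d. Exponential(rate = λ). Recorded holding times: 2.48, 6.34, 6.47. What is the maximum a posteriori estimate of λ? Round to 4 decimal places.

The Exponential(rate=λ) likelihood is ∝ λ^n e^(−λΣtᵢ). Here n = 3 and Σtᵢ = 2.48 + 6.34 + 6.47 = 15.29.
Posterior ∝ λ^6e^(−12λ) · λ^3e^(−15.29λ) = λ^9e^(−27.29λ), i.e. Gamma(10, 27.29).
Mode = (a−1)/b = 9/27.29 ≈ 0.3298.

λ̂_MAP = 0.3298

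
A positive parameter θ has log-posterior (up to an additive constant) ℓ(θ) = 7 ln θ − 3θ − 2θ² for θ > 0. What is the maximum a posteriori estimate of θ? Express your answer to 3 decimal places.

θ̂_MAP = 1.000

ℓ'(θ) = 7/θ − 3 − 4θ. Setting this to zero and multiplying by θ: 4θ² + 3θ − 7 = 0.
θ = (−3 + √(3² + 4·4·7)) / (2·4) = (−3 + √121) / 8 = (−3 + 11)/8 = 1.
ℓ''(θ) = −7/θ² − 4 < 0, confirming a maximum.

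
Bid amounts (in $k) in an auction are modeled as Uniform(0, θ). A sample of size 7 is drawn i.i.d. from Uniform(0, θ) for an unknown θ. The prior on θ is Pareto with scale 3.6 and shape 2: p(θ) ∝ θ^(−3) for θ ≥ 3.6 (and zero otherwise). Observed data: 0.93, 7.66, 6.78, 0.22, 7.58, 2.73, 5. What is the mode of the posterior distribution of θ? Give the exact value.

θ̂_MAP = 7.66

The Uniform(0, θ) likelihood is θ^(−n) for θ ≥ max(xᵢ), zero otherwise. Here max(xᵢ) = 7.66.
Posterior ∝ θ^(−3) · θ^(−7) = θ^(−10) on θ ≥ max(3.6, 7.66) = 7.66.
This density is strictly decreasing in θ, so the posterior mode lies at the lower boundary of the support.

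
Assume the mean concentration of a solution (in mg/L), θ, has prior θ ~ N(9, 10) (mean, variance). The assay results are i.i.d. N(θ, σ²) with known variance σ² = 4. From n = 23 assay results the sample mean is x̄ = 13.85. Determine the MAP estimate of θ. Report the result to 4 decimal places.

θ̂_MAP = 13.7671

n = 23, x̄ = 13.85.
For a Normal prior and Normal likelihood with known variance, the posterior is Normal; its mode equals its mean, the precision-weighted average.
Prior precision 1/σ₀² = 1/10 = 0.1; data precision n/σ² = 23/4 = 5.75.
θ̂ = (0.1·9 + 5.75·13.85) / (0.1 + 5.75) = 80.5375/5.85 = 6443/468 ≈ 13.7671.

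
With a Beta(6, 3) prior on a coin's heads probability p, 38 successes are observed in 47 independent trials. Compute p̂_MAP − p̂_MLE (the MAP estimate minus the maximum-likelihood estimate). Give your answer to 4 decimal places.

MAP − MLE = -0.0122

Posterior is Beta(44, 12); MAP = (44−1)/(56−2) = 43/54 ≈ 0.79630.
MLE ignores the prior: p̂_MLE = k/n = 38/47 ≈ 0.80851.
Difference = 43/54 − 38/47 = -31/2538 ≈ -0.0122.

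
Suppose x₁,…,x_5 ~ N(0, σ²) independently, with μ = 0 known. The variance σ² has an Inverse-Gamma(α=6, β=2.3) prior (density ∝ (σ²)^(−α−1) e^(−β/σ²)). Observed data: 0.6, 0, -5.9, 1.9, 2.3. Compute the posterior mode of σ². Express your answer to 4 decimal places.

Sum of squared deviations about the known mean: SS = (0.6−0)² + (0−0)² + (-5.9−0)² + (1.9−0)² + (2.3−0)² = 44.07.
The Normal likelihood contributes (σ²)^(−n/2) exp(−SS/(2σ²)), so the posterior is Inverse-Gamma(α + n/2, β + SS/2) = Inverse-Gamma(8.5, 24.335).
The mode of Inverse-Gamma(a, b) is b/(a+1) = 24.335/9.5 ≈ 2.5616.

σ̂²_MAP = 2.5616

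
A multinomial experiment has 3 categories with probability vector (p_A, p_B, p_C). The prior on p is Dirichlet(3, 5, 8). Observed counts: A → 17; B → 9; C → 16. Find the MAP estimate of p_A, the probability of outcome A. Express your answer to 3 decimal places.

The posterior is Dirichlet(αᵢ + nᵢ) = Dirichlet(20, 14, 24).
For a Dirichlet(a₁,…,a_K) with all aᵢ > 1, the mode has j-th component (aⱼ − 1)/(Σaᵢ − K).
Here Σaᵢ = 58 and K = 3, so p_A = (20 − 1)/(58 − 3) = 19/55 ≈ 0.345.

MAP estimate of p_A = 0.345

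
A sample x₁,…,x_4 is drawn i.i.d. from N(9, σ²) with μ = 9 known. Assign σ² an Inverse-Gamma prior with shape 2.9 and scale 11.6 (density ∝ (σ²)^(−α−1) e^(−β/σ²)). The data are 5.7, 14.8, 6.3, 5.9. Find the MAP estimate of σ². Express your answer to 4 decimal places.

σ̂²_MAP = 7.1720

Sum of squared deviations about the known mean: SS = (5.7−9)² + (14.8−9)² + (6.3−9)² + (5.9−9)² = 61.43.
The Normal likelihood contributes (σ²)^(−n/2) exp(−SS/(2σ²)), so the posterior is Inverse-Gamma(α + n/2, β + SS/2) = Inverse-Gamma(4.9, 42.315).
The mode of Inverse-Gamma(a, b) is b/(a+1) = 42.315/5.9 ≈ 7.1720.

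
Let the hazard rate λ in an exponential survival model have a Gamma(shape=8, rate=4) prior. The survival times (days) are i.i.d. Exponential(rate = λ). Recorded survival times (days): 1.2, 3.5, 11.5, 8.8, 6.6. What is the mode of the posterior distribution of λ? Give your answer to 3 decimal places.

The Exponential(rate=λ) likelihood is ∝ λ^n e^(−λΣtᵢ). Here n = 5 and Σtᵢ = 1.2 + 3.5 + 11.5 + 8.8 + 6.6 = 31.6.
Posterior ∝ λ^7e^(−4λ) · λ^5e^(−31.6λ) = λ^12e^(−35.6λ), i.e. Gamma(13, 35.6).
Mode = (a−1)/b = 12/35.6 ≈ 0.337.

λ̂_MAP = 0.337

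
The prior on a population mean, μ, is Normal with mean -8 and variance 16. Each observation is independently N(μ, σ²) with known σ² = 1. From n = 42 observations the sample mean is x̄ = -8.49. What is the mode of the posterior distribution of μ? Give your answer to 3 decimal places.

μ̂_MAP = -8.489

n = 42, x̄ = -8.49.
For a Normal prior and Normal likelihood with known variance, the posterior is Normal; its mode equals its mean, the precision-weighted average.
Prior precision 1/σ₀² = 1/16 = 0.0625; data precision n/σ² = 42/1 = 42.
μ̂ = (0.0625·(-8) + 42·(-8.49)) / (0.0625 + 42) = (-357.08)/42.0625 = -142832/16825 ≈ -8.489.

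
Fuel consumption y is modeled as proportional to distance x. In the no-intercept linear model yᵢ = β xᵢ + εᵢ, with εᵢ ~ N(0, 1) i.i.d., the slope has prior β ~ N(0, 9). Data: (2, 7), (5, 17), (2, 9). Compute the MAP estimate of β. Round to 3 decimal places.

log p(β | y) = −Σ(yᵢ − βxᵢ)²/(2·1) − β²/(2·9) + const.
Setting the derivative to zero: Σxᵢ(yᵢ − βxᵢ)/1 − β/9 = 0, so β = Σxᵢyᵢ / (Σxᵢ² + σ²/τ²).
Σxᵢyᵢ = 2·7 + 5·17 + 2·9 = 117; Σxᵢ² = 33; σ²/τ² = 1/9.
β̂_MAP = 117 / (33 + 1/9) = 117/(298/9) = 1053/298 ≈ 3.534.

β̂_MAP = 3.534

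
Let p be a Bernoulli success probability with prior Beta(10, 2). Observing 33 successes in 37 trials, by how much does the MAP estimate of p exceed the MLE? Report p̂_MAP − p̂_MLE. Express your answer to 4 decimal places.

MAP − MLE = 0.0017

Posterior is Beta(43, 6); MAP = (43−1)/(49−2) = 42/47 ≈ 0.89362.
MLE ignores the prior: p̂_MLE = k/n = 33/37 ≈ 0.89189.
Difference = 42/47 − 33/37 = 3/1739 ≈ 0.0017.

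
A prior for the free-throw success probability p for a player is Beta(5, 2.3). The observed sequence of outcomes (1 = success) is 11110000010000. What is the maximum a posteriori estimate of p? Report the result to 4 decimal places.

Prior: Beta(5, 2.3).
Data: 5 successes in 14 trials (from the sequence). The binomial likelihood contributes p^5(1−p)^9, so the posterior is Beta(5+5, 2.3+9) = Beta(10, 11.3).
For Beta(a, b) with a, b > 1 the mode is (a−1)/(a+b−2) = 9/19.3 ≈ 0.4663.

p̂_MAP = 0.4663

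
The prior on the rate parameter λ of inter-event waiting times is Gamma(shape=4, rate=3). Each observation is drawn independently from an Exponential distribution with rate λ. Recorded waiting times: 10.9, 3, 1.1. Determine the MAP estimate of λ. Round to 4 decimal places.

λ̂_MAP = 0.3333

The Exponential(rate=λ) likelihood is ∝ λ^n e^(−λΣtᵢ). Here n = 3 and Σtᵢ = 10.9 + 3 + 1.1 = 15.
Posterior ∝ λ^3e^(−3λ) · λ^3e^(−15λ) = λ^6e^(−18λ), i.e. Gamma(7, 18).
Mode = (a−1)/b = 6/18 ≈ 0.3333.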